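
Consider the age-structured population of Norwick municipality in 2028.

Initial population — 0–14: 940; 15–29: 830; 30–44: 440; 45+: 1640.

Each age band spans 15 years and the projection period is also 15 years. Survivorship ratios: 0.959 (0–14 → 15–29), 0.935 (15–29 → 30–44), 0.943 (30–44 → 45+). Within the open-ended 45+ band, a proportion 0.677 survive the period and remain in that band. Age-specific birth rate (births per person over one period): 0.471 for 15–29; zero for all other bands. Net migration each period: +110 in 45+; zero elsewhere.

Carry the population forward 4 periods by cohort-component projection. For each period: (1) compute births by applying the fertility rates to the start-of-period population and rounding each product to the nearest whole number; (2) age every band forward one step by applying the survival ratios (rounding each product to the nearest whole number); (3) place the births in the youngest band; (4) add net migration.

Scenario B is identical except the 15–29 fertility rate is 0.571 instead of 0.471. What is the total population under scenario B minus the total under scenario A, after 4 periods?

— Period 1 —
Births: 830 × 0.471 = 391
15–29: 940 × 0.959 = 901
30–44: 830 × 0.935 = 776
45+: 440 × 0.943 + 1640 × 0.677 = 415 + 1110 = 1525
Net migration: 45+ + 110 → 1635
End of period: [391, 901, 776, 1635]
— Period 2 —
Births: 901 × 0.471 = 424
15–29: 391 × 0.959 = 375
30–44: 901 × 0.935 = 842
45+: 776 × 0.943 + 1635 × 0.677 = 732 + 1107 = 1839
Net migration: 45+ + 110 → 1949
End of period: [424, 375, 842, 1949]
— Period 3 —
Births: 375 × 0.471 = 177
15–29: 424 × 0.959 = 407
30–44: 375 × 0.935 = 351
45+: 842 × 0.943 + 1949 × 0.677 = 794 + 1319 = 2113
Net migration: 45+ + 110 → 2223
End of period: [177, 407, 351, 2223]
— Period 4 —
Births: 407 × 0.471 = 192
15–29: 177 × 0.959 = 170
30–44: 407 × 0.935 = 381
45+: 351 × 0.943 + 2223 × 0.677 = 331 + 1505 = 1836
Net migration: 45+ + 110 → 1946
End of period: [192, 170, 381, 1946]
Scenario A total after 4 periods: 2689
Scenario B projection —
— Period 1 —
Births: 830 × 0.571 = 474
15–29: 940 × 0.959 = 901
30–44: 830 × 0.935 = 776
45+: 440 × 0.943 + 1640 × 0.677 = 415 + 1110 = 1525
Net migration: 45+ + 110 → 1635
End of period: [474, 901, 776, 1635]
— Period 2 —
Births: 901 × 0.571 = 514
15–29: 474 × 0.959 = 455
30–44: 901 × 0.935 = 842
45+: 776 × 0.943 + 1635 × 0.677 = 732 + 1107 = 1839
Net migration: 45+ + 110 → 1949
End of period: [514, 455, 842, 1949]
— Period 3 —
Births: 455 × 0.571 = 260
15–29: 514 × 0.959 = 493
30–44: 455 × 0.935 = 425
45+: 842 × 0.943 + 1949 × 0.677 = 794 + 1319 = 2113
Net migration: 45+ + 110 → 2223
End of period: [260, 493, 425, 2223]
— Period 4 —
Births: 493 × 0.571 = 282
15–29: 260 × 0.959 = 249
30–44: 493 × 0.935 = 461
45+: 425 × 0.943 + 2223 × 0.677 = 401 + 1505 = 1906
Net migration: 45+ + 110 → 2016
End of period: [282, 249, 461, 2016]
Scenario B total after 4 periods: 3008
Difference B − A = 3008 − 2689 = 319

319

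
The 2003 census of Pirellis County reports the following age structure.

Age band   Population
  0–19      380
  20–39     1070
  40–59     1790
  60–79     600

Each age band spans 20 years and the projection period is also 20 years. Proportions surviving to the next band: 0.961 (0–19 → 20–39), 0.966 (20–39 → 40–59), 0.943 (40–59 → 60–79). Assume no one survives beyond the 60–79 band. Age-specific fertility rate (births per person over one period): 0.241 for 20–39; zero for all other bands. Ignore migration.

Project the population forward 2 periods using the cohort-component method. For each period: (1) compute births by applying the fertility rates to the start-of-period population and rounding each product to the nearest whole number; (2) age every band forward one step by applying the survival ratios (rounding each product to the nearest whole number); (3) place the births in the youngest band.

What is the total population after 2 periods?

1664

Period 1.
Births: 1070 * 0.241 = 258
20–39: 380 * 0.961 = 365
40–59: 1070 * 0.966 = 1034
60–79: 1790 * 0.943 = 1688
Population now: 0–19=258, 20–39=365, 40–59=1034, 60–79=1688
Period 2.
Births: 365 * 0.241 = 88
20–39: 258 * 0.961 = 248
40–59: 365 * 0.966 = 353
60–79: 1034 * 0.943 = 975
Population now: 0–19=88, 20–39=248, 40–59=353, 60–79=975
Total after period 2: 88 + 248 + 353 + 975 = 1664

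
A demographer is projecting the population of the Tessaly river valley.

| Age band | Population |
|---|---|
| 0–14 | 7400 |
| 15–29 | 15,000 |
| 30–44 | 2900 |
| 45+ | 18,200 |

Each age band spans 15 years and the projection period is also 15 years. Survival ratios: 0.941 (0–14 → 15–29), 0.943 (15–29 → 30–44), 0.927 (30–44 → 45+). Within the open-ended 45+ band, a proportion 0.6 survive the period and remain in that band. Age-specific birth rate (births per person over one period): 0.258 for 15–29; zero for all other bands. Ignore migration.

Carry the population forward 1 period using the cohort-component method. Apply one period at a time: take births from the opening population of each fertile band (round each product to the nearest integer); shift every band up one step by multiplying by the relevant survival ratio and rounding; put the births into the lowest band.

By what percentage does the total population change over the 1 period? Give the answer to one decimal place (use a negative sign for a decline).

(Groups numbered youngest = 1 to oldest = 4.)
Period 1.
Births: 15000 * 0.258 = 3870
Group 2: 7400 * 0.941 = 6963
Group 3: 15000 * 0.943 = 14145
Group 4: 2900 * 0.927 + 18200 * 0.6 = 2688 + 10920 = 13608
Giving 3870 / 6963 / 14145 / 13608.
Total: 43500 → 38586; change = -4914; percentage change = -11.3%

-11.3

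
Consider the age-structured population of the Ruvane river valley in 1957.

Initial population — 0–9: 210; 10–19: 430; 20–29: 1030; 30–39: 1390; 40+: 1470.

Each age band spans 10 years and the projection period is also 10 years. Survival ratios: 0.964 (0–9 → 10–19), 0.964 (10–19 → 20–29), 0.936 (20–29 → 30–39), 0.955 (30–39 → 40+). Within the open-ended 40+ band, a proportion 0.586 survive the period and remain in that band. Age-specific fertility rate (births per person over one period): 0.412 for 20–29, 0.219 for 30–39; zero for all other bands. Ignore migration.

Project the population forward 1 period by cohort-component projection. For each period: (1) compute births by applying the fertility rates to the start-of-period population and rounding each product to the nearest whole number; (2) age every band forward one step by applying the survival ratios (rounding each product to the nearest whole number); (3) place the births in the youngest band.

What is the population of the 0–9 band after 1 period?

Numbering the groups 1..5 from youngest to oldest:
Period 1.
Births: 1030 * 0.412 = 424, 1390 * 0.219 = 304 — total 728
Group 2: 210 * 0.964 = 202
Group 3: 430 * 0.964 = 415
Group 4: 1030 * 0.936 = 964
Group 5: 1390 * 0.955 + 1470 * 0.586 = 1327 + 861 = 2188
End of period: [728, 202, 415, 964, 2188]

728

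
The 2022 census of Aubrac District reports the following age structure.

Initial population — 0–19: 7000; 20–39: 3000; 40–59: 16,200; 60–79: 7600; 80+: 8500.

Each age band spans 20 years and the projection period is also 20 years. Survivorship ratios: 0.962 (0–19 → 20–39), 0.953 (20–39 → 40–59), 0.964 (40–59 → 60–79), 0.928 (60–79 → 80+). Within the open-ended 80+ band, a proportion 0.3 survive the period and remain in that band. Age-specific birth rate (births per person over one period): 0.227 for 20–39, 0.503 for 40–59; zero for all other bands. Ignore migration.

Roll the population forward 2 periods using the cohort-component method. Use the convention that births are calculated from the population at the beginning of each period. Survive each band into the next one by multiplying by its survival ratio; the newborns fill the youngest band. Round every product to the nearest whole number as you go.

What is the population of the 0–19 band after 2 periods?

(Groups numbered youngest = 1 to oldest = 5.)
After projecting period 1:
Births: 3000 × 0.227 = 681, 16200 × 0.503 = 8149 → 8830
Group 2: 7000 × 0.962 = 6734
Group 3: 3000 × 0.953 = 2859
Group 4: 16200 × 0.964 = 15617
Group 5: 7600 × 0.928 + 8500 × 0.3 = 7053 + 2550 = 9603
End of period: [8830, 6734, 2859, 15617, 9603]
After projecting period 2:
Births: 6734 × 0.227 = 1529, 2859 × 0.503 = 1438 → 2967
Group 2: 8830 × 0.962 = 8494
Group 3: 6734 × 0.953 = 6418
Group 4: 2859 × 0.964 = 2756
Group 5: 15617 × 0.928 + 9603 × 0.3 = 14493 + 2881 = 17374
End of period: [2967, 8494, 6418, 2756, 17374]

2967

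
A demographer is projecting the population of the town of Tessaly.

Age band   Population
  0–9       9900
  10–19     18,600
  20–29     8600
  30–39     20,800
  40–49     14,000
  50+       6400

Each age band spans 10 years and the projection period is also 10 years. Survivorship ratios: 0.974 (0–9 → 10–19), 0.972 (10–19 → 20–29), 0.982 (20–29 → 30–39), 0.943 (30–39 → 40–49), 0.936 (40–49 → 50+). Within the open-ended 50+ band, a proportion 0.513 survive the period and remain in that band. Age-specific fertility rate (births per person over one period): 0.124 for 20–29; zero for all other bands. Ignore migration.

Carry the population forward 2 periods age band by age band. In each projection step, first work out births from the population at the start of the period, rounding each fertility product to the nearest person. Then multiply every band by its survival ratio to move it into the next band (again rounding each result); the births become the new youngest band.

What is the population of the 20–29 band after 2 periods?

9373

(Groups numbered youngest = 1 to oldest = 6.)
— Period 1 —
Births: 8600 × 0.124 = 1066
Group 2: 9900 × 0.974 = 9643
Group 3: 18600 × 0.972 = 18079
Group 4: 8600 × 0.982 = 8445
Group 5: 20800 × 0.943 = 19614
Group 6: 14000 × 0.936 + 6400 × 0.513 = 13104 + 3283 = 16387
→ [1066, 9643, 18079, 8445, 19614, 16387]
— Period 2 —
Births: 18079 × 0.124 = 2242
Group 2: 1066 × 0.974 = 1038
Group 3: 9643 × 0.972 = 9373
Group 4: 18079 × 0.982 = 17754
Group 5: 8445 × 0.943 = 7964
Group 6: 19614 × 0.936 + 16387 × 0.513 = 18359 + 8407 = 26766
→ [2242, 1038, 9373, 17754, 7964, 26766]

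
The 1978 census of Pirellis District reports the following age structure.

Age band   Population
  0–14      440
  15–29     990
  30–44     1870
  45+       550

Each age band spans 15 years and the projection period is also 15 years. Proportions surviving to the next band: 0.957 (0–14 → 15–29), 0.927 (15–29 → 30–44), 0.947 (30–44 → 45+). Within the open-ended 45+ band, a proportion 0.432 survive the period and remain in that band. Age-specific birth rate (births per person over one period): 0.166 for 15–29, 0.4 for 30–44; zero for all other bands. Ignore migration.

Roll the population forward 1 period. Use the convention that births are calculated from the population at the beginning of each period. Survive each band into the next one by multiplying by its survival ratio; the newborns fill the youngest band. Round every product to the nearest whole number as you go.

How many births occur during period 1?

912

Numbering the bands 1..4 from youngest to oldest:
After projecting period 1:
Births: 990 * 0.166 = 164 ; 1870 * 0.4 = 748 — total 912
Band 2: 440 * 0.957 = 421
Band 3: 990 * 0.927 = 918
Band 4: 1870 * 0.947 + 550 * 0.432 = 1771 + 238 = 2009
Giving 912 / 421 / 918 / 2009.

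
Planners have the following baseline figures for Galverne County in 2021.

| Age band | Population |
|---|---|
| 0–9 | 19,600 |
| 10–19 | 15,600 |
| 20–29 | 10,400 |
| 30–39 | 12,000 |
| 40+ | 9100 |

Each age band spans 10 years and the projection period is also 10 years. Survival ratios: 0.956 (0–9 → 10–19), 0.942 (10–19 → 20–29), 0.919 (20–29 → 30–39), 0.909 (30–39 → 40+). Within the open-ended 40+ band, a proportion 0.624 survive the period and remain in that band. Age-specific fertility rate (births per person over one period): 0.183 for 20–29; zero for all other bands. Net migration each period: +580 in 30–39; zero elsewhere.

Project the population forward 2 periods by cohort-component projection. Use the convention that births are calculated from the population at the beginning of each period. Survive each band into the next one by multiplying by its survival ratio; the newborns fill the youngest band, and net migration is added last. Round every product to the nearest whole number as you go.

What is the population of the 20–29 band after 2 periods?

17651

(Bands numbered youngest = 1 to oldest = 5.)
After projecting period 1:
Births: 10400 * 0.183 = 1903
Band 2: 19600 * 0.956 = 18738
Band 3: 15600 * 0.942 = 14695
Band 4: 10400 * 0.919 = 9558
Band 5: 12000 * 0.909 + 9100 * 0.624 = 10908 + 5678 = 16586
Net migration: Band 4 + 580 → 10138
End of period: [1903, 18738, 14695, 10138, 16586]
After projecting period 2:
Births: 14695 * 0.183 = 2689
Band 2: 1903 * 0.956 = 1819
Band 3: 18738 * 0.942 = 17651
Band 4: 14695 * 0.919 = 13505
Band 5: 10138 * 0.909 + 16586 * 0.624 = 9215 + 10350 = 19565
Net migration: Band 4 + 580 → 14085
End of period: [2689, 1819, 17651, 14085, 19565]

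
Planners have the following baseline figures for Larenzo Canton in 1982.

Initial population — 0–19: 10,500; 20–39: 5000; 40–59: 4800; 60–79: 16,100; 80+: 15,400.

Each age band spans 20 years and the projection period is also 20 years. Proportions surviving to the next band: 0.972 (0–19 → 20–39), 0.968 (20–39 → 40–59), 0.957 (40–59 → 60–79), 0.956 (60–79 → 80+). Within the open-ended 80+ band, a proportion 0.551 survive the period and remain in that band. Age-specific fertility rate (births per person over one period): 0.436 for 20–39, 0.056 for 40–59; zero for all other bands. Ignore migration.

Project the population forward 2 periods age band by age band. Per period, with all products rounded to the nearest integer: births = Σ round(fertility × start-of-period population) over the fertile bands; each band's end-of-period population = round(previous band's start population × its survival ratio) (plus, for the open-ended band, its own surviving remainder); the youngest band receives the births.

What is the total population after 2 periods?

39160

Call the groups 1 to 5, youngest first.
Period 1.
Births: 5000 × 0.436 = 2180 ; 4800 × 0.056 = 269 → total 2449
Group 2: 10500 × 0.972 = 10206
Group 3: 5000 × 0.968 = 4840
Group 4: 4800 × 0.957 = 4594
Group 5: 16100 × 0.956 + 15400 × 0.551 = 15392 + 8485 = 23877
End of period: [2449, 10206, 4840, 4594, 23877]
Period 2.
Births: 10206 × 0.436 = 4450 ; 4840 × 0.056 = 271 → total 4721
Group 2: 2449 × 0.972 = 2380
Group 3: 10206 × 0.968 = 9879
Group 4: 4840 × 0.957 = 4632
Group 5: 4594 × 0.956 + 23877 × 0.551 = 4392 + 13156 = 17548
End of period: [4721, 2380, 9879, 4632, 17548]
Total after period 2: 4721 + 2380 + 9879 + 4632 + 17548 = 39160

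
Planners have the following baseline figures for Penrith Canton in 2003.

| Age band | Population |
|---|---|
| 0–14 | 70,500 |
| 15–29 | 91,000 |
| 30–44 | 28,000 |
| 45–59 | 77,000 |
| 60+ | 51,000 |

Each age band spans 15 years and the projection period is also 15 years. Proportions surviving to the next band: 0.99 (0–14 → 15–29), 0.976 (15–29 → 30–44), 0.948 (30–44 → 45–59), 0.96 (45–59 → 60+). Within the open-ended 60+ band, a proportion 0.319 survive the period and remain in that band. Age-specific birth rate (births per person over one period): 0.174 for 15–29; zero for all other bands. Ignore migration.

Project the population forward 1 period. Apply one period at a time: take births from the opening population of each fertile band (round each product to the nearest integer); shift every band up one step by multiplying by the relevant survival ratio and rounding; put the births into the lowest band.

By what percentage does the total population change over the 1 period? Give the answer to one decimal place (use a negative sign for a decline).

Numbering the bands 1..5 from youngest to oldest:
[period 1]
Births: 91000 * 0.174 = 15834
Band 2: 70500 * 0.99 = 69795
Band 3: 91000 * 0.976 = 88816
Band 4: 28000 * 0.948 = 26544
Band 5: 77000 * 0.96 + 51000 * 0.319 = 73920 + 16269 = 90189
Population now: 0–14=15834, 15–29=69795, 30–44=88816, 45–59=26544, 60+=90189
Total: 317500 → 291178; change = -26322; percentage change = -8.3%

-8.3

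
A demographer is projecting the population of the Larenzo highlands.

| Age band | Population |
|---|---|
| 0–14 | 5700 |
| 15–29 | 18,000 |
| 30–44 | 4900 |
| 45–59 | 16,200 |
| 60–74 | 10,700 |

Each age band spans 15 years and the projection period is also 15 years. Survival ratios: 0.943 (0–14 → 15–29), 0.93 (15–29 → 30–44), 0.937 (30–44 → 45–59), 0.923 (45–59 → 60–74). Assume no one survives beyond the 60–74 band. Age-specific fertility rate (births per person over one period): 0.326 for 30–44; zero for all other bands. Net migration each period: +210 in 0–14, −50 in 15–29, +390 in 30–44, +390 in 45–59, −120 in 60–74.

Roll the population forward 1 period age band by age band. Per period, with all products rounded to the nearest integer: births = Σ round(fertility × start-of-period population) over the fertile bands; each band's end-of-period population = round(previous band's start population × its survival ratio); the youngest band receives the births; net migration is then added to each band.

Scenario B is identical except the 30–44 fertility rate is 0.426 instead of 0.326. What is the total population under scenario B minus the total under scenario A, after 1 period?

490

Let group 1 be 0–14 through group 5 = 60–74.
Period 1.
Births: 4900 × 0.326 = 1597
Group 2: 5700 × 0.943 = 5375
Group 3: 18000 × 0.93 = 16740
Group 4: 4900 × 0.937 = 4591
Group 5: 16200 × 0.923 = 14953
Net migration: Group 1 + 210 → 1807; Group 2 − 50 → 5325; Group 3 + 390 → 17130; Group 4 + 390 → 4981; Group 5 − 120 → 14833
Population now: 0–14=1807, 15–29=5325, 30–44=17130, 45–59=4981, 60–74=14833
Scenario A total after 1 period: 44076
Scenario B projection —
Period 1.
Births: 4900 × 0.426 = 2087
Group 2: 5700 × 0.943 = 5375
Group 3: 18000 × 0.93 = 16740
Group 4: 4900 × 0.937 = 4591
Group 5: 16200 × 0.923 = 14953
Net migration: Group 1 + 210 → 2297; Group 2 − 50 → 5325; Group 3 + 390 → 17130; Group 4 + 390 → 4981; Group 5 − 120 → 14833
Population now: 0–14=2297, 15–29=5325, 30–44=17130, 45–59=4981, 60–74=14833
Scenario B total after 1 period: 44566
Difference B − A = 44566 − 44076 = 490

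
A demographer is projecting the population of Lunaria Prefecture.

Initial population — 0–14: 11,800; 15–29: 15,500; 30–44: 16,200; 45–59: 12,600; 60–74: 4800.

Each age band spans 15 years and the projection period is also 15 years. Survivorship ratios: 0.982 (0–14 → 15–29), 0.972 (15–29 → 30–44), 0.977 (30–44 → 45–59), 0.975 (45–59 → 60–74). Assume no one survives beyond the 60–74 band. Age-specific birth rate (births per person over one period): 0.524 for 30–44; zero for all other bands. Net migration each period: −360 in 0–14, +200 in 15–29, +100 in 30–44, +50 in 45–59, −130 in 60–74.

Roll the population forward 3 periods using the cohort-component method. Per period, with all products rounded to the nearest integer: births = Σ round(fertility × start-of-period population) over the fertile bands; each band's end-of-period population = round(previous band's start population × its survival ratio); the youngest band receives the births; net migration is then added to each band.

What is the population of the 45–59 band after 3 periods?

11342

Numbering the bands 1..5 from youngest to oldest:
After projecting period 1:
Births: 16200 * 0.524 = 8489
Band 2: 11800 * 0.982 = 11588
Band 3: 15500 * 0.972 = 15066
Band 4: 16200 * 0.977 = 15827
Band 5: 12600 * 0.975 = 12285
Net migration: Band 1 − 360 → 8129; Band 2 + 200 → 11788; Band 3 + 100 → 15166; Band 4 + 50 → 15877; Band 5 − 130 → 12155
Population now: 0–14=8129, 15–29=11788, 30–44=15166, 45–59=15877, 60–74=12155
After projecting period 2:
Births: 15166 * 0.524 = 7947
Band 2: 8129 * 0.982 = 7983
Band 3: 11788 * 0.972 = 11458
Band 4: 15166 * 0.977 = 14817
Band 5: 15877 * 0.975 = 15480
Net migration: Band 1 − 360 → 7587; Band 2 + 200 → 8183; Band 3 + 100 → 11558; Band 4 + 50 → 14867; Band 5 − 130 → 15350
Population now: 0–14=7587, 15–29=8183, 30–44=11558, 45–59=14867, 60–74=15350
After projecting period 3:
Births: 11558 * 0.524 = 6056
Band 2: 7587 * 0.982 = 7450
Band 3: 8183 * 0.972 = 7954
Band 4: 11558 * 0.977 = 11292
Band 5: 14867 * 0.975 = 14495
Net migration: Band 1 − 360 → 5696; Band 2 + 200 → 7650; Band 3 + 100 → 8054; Band 4 + 50 → 11342; Band 5 − 130 → 14365
Population now: 0–14=5696, 15–29=7650, 30–44=8054, 45–59=11342, 60–74=14365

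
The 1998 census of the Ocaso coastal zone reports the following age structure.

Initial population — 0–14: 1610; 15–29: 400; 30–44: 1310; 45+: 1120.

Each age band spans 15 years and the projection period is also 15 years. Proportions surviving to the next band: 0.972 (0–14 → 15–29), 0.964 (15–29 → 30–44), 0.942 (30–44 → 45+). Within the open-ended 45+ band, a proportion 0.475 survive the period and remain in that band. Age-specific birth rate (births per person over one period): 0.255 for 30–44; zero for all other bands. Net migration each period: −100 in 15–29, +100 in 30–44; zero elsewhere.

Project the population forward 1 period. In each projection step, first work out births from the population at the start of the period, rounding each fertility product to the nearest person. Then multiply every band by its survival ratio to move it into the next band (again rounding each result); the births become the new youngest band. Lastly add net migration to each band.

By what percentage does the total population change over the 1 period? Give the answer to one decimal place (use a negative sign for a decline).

-8.8

Numbering the groups 1..4 from youngest to oldest:
— Period 1 —
Births: 1310 * 0.255 = 334
Group 2: 1610 * 0.972 = 1565
Group 3: 400 * 0.964 = 386
Group 4: 1310 * 0.942 + 1120 * 0.475 = 1234 + 532 = 1766
Net migration: Group 2 − 100 → 1465; Group 3 + 100 → 486
End of period: [334, 1465, 486, 1766]
Total: 4440 → 4051; change = -389; percentage change = -8.8%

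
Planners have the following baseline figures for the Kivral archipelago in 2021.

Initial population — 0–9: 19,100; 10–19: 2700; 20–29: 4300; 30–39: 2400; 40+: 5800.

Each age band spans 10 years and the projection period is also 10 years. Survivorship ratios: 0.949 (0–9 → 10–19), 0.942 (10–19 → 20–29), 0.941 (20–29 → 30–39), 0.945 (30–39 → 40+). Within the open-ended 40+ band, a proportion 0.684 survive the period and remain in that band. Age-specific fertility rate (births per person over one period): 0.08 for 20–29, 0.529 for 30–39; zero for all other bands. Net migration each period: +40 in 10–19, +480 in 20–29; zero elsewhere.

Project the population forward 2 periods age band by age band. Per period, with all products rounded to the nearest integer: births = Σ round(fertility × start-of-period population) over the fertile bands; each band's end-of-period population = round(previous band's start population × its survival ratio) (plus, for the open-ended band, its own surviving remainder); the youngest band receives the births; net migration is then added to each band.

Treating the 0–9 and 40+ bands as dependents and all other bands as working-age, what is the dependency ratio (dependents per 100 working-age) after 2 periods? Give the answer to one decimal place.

Call the groups 1 to 5, youngest first.
Period 1:
Births: 4300 × 0.08 = 344  |  2400 × 0.529 = 1270 ⇒ total 1614
Group 2: 19100 × 0.949 = 18126
Group 3: 2700 × 0.942 = 2543
Group 4: 4300 × 0.941 = 4046
Group 5: 2400 × 0.945 + 5800 × 0.684 = 2268 + 3967 = 6235
Net migration: Group 2 + 40 → 18166; Group 3 + 480 → 3023
End of period: [1614, 18166, 3023, 4046, 6235]
Period 2:
Births: 3023 × 0.08 = 242  |  4046 × 0.529 = 2140 ⇒ total 2382
Group 2: 1614 × 0.949 = 1532
Group 3: 18166 × 0.942 = 17112
Group 4: 3023 × 0.941 = 2845
Group 5: 4046 × 0.945 + 6235 × 0.684 = 3823 + 4265 = 8088
Net migration: Group 2 + 40 → 1572; Group 3 + 480 → 17592
End of period: [2382, 1572, 17592, 2845, 8088]
Dependents (band 0–9 + band 40+) = 2382 + 8088 = 10470; working-age = 22009; ratio = 10470/22009 × 100 = 47.6

47.6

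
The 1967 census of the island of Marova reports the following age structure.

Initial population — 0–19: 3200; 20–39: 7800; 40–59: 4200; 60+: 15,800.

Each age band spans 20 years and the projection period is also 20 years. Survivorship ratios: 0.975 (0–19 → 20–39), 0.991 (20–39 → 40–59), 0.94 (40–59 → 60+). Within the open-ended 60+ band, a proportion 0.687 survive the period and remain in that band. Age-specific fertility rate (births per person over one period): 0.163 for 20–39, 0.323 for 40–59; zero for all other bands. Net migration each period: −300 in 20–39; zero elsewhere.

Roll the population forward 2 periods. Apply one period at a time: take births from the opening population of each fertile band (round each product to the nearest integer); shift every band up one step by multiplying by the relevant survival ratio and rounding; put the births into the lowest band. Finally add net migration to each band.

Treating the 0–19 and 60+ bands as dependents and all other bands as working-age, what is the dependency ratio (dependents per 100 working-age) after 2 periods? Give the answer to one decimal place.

Call the groups 1 to 4, youngest first.
Period 1:
Births: 7800 × 0.163 = 1271  |  4200 × 0.323 = 1357 — total 2628
Group 2: 3200 × 0.975 = 3120
Group 3: 7800 × 0.991 = 7730
Group 4: 4200 × 0.94 + 15800 × 0.687 = 3948 + 10855 = 14803
Net migration: Group 2 − 300 → 2820
Giving 2628 / 2820 / 7730 / 14803.
Period 2:
Births: 2820 × 0.163 = 460  |  7730 × 0.323 = 2497 — total 2957
Group 2: 2628 × 0.975 = 2562
Group 3: 2820 × 0.991 = 2795
Group 4: 7730 × 0.94 + 14803 × 0.687 = 7266 + 10170 = 17436
Net migration: Group 2 − 300 → 2262
Giving 2957 / 2262 / 2795 / 17436.
Dependents (band 0–19 + band 60+) = 2957 + 17436 = 20393; working-age = 5057; ratio = 20393/5057 × 100 = 403.3

403.3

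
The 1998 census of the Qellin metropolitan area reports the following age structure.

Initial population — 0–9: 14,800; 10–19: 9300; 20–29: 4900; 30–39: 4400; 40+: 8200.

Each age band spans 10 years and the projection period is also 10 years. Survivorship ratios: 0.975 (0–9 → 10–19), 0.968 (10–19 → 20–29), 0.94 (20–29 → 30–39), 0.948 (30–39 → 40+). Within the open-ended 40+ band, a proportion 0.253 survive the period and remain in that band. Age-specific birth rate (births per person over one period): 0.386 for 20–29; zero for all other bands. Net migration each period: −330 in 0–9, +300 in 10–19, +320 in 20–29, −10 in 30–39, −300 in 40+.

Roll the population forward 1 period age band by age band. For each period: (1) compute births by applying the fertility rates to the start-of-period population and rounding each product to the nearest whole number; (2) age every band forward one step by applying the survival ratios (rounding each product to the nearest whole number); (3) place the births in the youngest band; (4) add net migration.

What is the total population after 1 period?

36155

Period 1.
Births: 4900 × 0.386 = 1891
10–19: 14800 × 0.975 = 14430
20–29: 9300 × 0.968 = 9002
30–39: 4900 × 0.94 = 4606
40+: 4400 × 0.948 + 8200 × 0.253 = 4171 + 2075 = 6246
Net migration: 0–9 − 330 → 1561; 10–19 + 300 → 14730; 20–29 + 320 → 9322; 30–39 − 10 → 4596; 40+ − 300 → 5946
Population now: 0–9=1561, 10–19=14730, 20–29=9322, 30–39=4596, 40+=5946
Total after period 1: 1561 + 14730 + 9322 + 4596 + 5946 = 36155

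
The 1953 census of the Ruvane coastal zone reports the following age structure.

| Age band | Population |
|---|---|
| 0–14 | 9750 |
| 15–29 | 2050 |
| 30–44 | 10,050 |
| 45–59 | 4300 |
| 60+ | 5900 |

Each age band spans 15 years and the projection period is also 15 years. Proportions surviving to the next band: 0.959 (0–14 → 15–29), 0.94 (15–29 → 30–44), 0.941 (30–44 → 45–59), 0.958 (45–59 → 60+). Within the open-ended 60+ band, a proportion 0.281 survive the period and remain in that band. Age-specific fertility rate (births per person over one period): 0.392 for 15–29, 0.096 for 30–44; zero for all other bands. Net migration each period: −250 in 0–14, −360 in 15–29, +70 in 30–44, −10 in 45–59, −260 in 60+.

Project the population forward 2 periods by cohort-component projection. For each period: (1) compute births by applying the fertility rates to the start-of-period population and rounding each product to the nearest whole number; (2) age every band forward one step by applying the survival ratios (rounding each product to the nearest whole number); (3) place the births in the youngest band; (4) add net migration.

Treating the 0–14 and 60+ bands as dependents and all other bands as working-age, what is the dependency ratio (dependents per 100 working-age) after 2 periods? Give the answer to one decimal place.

120.2

Period 1.
Births: 2050 × 0.392 = 804, 10050 × 0.096 = 965 → total 1769
15–29: 9750 × 0.959 = 9350
30–44: 2050 × 0.94 = 1927
45–59: 10050 × 0.941 = 9457
60+: 4300 × 0.958 + 5900 × 0.281 = 4119 + 1658 = 5777
Net migration: 0–14 − 250 → 1519; 15–29 − 360 → 8990; 30–44 + 70 → 1997; 45–59 − 10 → 9447; 60+ − 260 → 5517
Population now: 0–14=1519, 15–29=8990, 30–44=1997, 45–59=9447, 60+=5517
Period 2.
Births: 8990 × 0.392 = 3524, 1997 × 0.096 = 192 → total 3716
15–29: 1519 × 0.959 = 1457
30–44: 8990 × 0.94 = 8451
45–59: 1997 × 0.941 = 1879
60+: 9447 × 0.958 + 5517 × 0.281 = 9050 + 1550 = 10600
Net migration: 0–14 − 250 → 3466; 15–29 − 360 → 1097; 30–44 + 70 → 8521; 45–59 − 10 → 1869; 60+ − 260 → 10340
Population now: 0–14=3466, 15–29=1097, 30–44=8521, 45–59=1869, 60+=10340
Dependents (band 0–14 + band 60+) = 3466 + 10340 = 13806; working-age = 11487; ratio = 13806/11487 × 100 = 120.2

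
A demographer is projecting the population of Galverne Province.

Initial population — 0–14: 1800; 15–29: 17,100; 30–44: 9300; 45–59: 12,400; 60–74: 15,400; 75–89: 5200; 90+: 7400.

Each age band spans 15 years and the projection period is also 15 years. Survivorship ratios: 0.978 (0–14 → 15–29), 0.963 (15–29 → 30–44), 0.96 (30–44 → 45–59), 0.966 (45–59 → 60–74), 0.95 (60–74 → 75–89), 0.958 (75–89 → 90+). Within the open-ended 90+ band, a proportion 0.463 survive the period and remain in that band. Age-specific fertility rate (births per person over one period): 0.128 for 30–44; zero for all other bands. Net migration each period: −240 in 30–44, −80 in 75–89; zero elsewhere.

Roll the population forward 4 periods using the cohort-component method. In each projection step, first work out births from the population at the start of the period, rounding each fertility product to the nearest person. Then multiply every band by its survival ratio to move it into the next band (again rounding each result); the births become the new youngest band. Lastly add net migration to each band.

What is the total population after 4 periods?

35029

[period 1]
Births: 9300 × 0.128 = 1190
15–29: 1800 × 0.978 = 1760
30–44: 17100 × 0.963 = 16467
45–59: 9300 × 0.96 = 8928
60–74: 12400 × 0.966 = 11978
75–89: 15400 × 0.95 = 14630
90+: 5200 × 0.958 + 7400 × 0.463 = 4982 + 3426 = 8408
Net migration: 30–44 − 240 → 16227; 75–89 − 80 → 14550
Population now: 0–14=1190, 15–29=1760, 30–44=16227, 45–59=8928, 60–74=11978, 75–89=14550, 90+=8408
[period 2]
Births: 16227 × 0.128 = 2077
15–29: 1190 × 0.978 = 1164
30–44: 1760 × 0.963 = 1695
45–59: 16227 × 0.96 = 15578
60–74: 8928 × 0.966 = 8624
75–89: 11978 × 0.95 = 11379
90+: 14550 × 0.958 + 8408 × 0.463 = 13939 + 3893 = 17832
Net migration: 30–44 − 240 → 1455; 75–89 − 80 → 11299
Population now: 0–14=2077, 15–29=1164, 30–44=1455, 45–59=15578, 60–74=8624, 75–89=11299, 90+=17832
[period 3]
Births: 1455 × 0.128 = 186
15–29: 2077 × 0.978 = 2031
30–44: 1164 × 0.963 = 1121
45–59: 1455 × 0.96 = 1397
60–74: 15578 × 0.966 = 15048
75–89: 8624 × 0.95 = 8193
90+: 11299 × 0.958 + 17832 × 0.463 = 10824 + 8256 = 19080
Net migration: 30–44 − 240 → 881; 75–89 − 80 → 8113
Population now: 0–14=186, 15–29=2031, 30–44=881, 45–59=1397, 60–74=15048, 75–89=8113, 90+=19080
[period 4]
Births: 881 × 0.128 = 113
15–29: 186 × 0.978 = 182
30–44: 2031 × 0.963 = 1956
45–59: 881 × 0.96 = 846
60–74: 1397 × 0.966 = 1350
75–89: 15048 × 0.95 = 14296
90+: 8113 × 0.958 + 19080 × 0.463 = 7772 + 8834 = 16606
Net migration: 30–44 − 240 → 1716; 75–89 − 80 → 14216
Population now: 0–14=113, 15–29=182, 30–44=1716, 45–59=846, 60–74=1350, 75–89=14216, 90+=16606
Total after period 4: 113 + 182 + 1716 + 846 + 1350 + 14216 + 16606 = 35029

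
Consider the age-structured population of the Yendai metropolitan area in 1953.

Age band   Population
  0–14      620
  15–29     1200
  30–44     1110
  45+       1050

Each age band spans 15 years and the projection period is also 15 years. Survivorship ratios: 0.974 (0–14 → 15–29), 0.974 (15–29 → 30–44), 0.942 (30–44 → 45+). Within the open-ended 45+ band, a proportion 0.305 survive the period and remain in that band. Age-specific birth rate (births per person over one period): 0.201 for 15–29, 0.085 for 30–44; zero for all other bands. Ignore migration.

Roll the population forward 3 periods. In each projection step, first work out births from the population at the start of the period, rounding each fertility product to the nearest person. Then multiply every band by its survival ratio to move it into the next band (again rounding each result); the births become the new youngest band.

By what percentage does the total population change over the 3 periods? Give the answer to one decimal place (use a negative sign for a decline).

-58.2

(Bands numbered youngest = 1 to oldest = 4.)
[period 1]
Births: 1200 × 0.201 = 241 ; 1110 × 0.085 = 94 → total 335
Band 2: 620 × 0.974 = 604
Band 3: 1200 × 0.974 = 1169
Band 4: 1110 × 0.942 + 1050 × 0.305 = 1046 + 320 = 1366
Giving 335 / 604 / 1169 / 1366.
[period 2]
Births: 604 × 0.201 = 121 ; 1169 × 0.085 = 99 → total 220
Band 2: 335 × 0.974 = 326
Band 3: 604 × 0.974 = 588
Band 4: 1169 × 0.942 + 1366 × 0.305 = 1101 + 417 = 1518
Giving 220 / 326 / 588 / 1518.
[period 3]
Births: 326 × 0.201 = 66 ; 588 × 0.085 = 50 → total 116
Band 2: 220 × 0.974 = 214
Band 3: 326 × 0.974 = 318
Band 4: 588 × 0.942 + 1518 × 0.305 = 554 + 463 = 1017
Giving 116 / 214 / 318 / 1017.
Total: 3980 → 1665; change = -2315; percentage change = -58.2%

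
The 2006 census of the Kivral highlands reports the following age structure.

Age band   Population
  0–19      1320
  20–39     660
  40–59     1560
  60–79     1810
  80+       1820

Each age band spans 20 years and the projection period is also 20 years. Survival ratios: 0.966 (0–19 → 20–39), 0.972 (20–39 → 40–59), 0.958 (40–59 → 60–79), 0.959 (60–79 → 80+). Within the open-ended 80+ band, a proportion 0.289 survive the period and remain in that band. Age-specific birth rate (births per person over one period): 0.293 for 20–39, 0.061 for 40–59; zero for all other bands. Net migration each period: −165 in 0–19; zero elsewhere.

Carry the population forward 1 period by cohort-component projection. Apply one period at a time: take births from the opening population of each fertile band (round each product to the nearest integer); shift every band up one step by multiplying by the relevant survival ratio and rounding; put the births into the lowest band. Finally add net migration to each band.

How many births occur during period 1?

288

(Groups numbered youngest = 1 to oldest = 5.)
— Period 1 —
Births: 660 * 0.293 = 193 ; 1560 * 0.061 = 95 — total 288
Group 2: 1320 * 0.966 = 1275
Group 3: 660 * 0.972 = 642
Group 4: 1560 * 0.958 = 1494
Group 5: 1810 * 0.959 + 1820 * 0.289 = 1736 + 526 = 2262
Net migration: Group 1 − 165 → 123
Population now: 0–19=123, 20–39=1275, 40–59=642, 60–79=1494, 80+=2262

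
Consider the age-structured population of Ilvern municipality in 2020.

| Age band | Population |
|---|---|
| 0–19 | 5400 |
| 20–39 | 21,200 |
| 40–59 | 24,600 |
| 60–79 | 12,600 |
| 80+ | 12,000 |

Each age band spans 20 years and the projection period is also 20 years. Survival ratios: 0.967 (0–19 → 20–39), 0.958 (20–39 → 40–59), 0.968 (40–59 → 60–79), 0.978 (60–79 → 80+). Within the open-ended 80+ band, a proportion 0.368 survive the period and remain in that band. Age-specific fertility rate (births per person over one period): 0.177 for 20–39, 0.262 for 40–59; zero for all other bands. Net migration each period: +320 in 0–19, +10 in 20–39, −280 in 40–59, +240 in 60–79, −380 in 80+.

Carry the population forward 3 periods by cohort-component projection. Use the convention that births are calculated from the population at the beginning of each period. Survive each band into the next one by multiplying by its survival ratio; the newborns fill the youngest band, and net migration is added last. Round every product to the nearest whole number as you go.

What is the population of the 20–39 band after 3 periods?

(Groups numbered youngest = 1 to oldest = 5.)
[period 1]
Births: 21200 × 0.177 = 3752 ; 24600 × 0.262 = 6445 — total 10197
Group 2: 5400 × 0.967 = 5222
Group 3: 21200 × 0.958 = 20310
Group 4: 24600 × 0.968 = 23813
Group 5: 12600 × 0.978 + 12000 × 0.368 = 12323 + 4416 = 16739
Net migration: Group 1 + 320 → 10517; Group 2 + 10 → 5232; Group 3 − 280 → 20030; Group 4 + 240 → 24053; Group 5 − 380 → 16359
Giving 10517 / 5232 / 20030 / 24053 / 16359.
[period 2]
Births: 5232 × 0.177 = 926 ; 20030 × 0.262 = 5248 — total 6174
Group 2: 10517 × 0.967 = 10170
Group 3: 5232 × 0.958 = 5012
Group 4: 20030 × 0.968 = 19389
Group 5: 24053 × 0.978 + 16359 × 0.368 = 23524 + 6020 = 29544
Net migration: Group 1 + 320 → 6494; Group 2 + 10 → 10180; Group 3 − 280 → 4732; Group 4 + 240 → 19629; Group 5 − 380 → 29164
Giving 6494 / 10180 / 4732 / 19629 / 29164.
[period 3]
Births: 10180 × 0.177 = 1802 ; 4732 × 0.262 = 1240 — total 3042
Group 2: 6494 × 0.967 = 6280
Group 3: 10180 × 0.958 = 9752
Group 4: 4732 × 0.968 = 4581
Group 5: 19629 × 0.978 + 29164 × 0.368 = 19197 + 10732 = 29929
Net migration: Group 1 + 320 → 3362; Group 2 + 10 → 6290; Group 3 − 280 → 9472; Group 4 + 240 → 4821; Group 5 − 380 → 29549
Giving 3362 / 6290 / 9472 / 4821 / 29549.

6290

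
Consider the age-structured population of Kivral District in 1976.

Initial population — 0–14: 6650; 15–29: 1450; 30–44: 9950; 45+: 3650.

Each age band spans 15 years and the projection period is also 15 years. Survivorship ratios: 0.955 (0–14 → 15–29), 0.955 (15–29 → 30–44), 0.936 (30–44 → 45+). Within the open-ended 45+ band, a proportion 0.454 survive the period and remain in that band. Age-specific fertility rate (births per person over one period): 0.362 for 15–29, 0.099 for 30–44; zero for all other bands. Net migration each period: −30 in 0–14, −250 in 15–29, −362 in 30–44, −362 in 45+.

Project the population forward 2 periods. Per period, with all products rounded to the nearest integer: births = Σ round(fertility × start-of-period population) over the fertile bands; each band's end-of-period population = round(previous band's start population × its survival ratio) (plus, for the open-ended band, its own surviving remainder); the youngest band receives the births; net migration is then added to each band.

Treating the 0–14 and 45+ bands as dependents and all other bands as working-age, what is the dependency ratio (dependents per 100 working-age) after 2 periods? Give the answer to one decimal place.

Period 1.
Births: 1450 × 0.362 = 525, 9950 × 0.099 = 985 ⇒ total 1510
15–29: 6650 × 0.955 = 6351
30–44: 1450 × 0.955 = 1385
45+: 9950 × 0.936 + 3650 × 0.454 = 9313 + 1657 = 10970
Net migration: 0–14 − 30 → 1480; 15–29 − 250 → 6101; 30–44 − 362 → 1023; 45+ − 362 → 10608
Giving 1480 / 6101 / 1023 / 10608.
Period 2.
Births: 6101 × 0.362 = 2209, 1023 × 0.099 = 101 ⇒ total 2310
15–29: 1480 × 0.955 = 1413
30–44: 6101 × 0.955 = 5826
45+: 1023 × 0.936 + 10608 × 0.454 = 958 + 4816 = 5774
Net migration: 0–14 − 30 → 2280; 15–29 − 250 → 1163; 30–44 − 362 → 5464; 45+ − 362 → 5412
Giving 2280 / 1163 / 5464 / 5412.
Dependents (band 0–14 + band 45+) = 2280 + 5412 = 7692; working-age = 6627; ratio = 7692/6627 × 100 = 116.1

116.1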